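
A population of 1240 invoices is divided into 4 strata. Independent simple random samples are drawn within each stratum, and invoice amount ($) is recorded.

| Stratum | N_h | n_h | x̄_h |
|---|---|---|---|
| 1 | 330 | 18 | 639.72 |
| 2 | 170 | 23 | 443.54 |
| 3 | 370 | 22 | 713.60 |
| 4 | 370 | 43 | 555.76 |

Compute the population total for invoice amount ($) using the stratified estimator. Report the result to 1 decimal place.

τ̂_st ≈ 756172.6

τ̂_st = Σ N_h x̄_h = 330·639.72 + 170·443.54 + 370·713.60 + 370·555.76 = 756172.6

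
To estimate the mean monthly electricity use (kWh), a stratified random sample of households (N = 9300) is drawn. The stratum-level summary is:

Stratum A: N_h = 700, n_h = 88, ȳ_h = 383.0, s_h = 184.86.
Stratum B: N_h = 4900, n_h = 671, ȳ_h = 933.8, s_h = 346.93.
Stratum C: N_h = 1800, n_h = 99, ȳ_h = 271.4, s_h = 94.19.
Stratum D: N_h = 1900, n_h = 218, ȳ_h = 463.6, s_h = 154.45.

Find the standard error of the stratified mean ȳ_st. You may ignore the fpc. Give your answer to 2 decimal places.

SE(ȳ_st) ≈ 7.74

V̂(ȳ_st) = Σ W_h² s_h²/n_h, with W_h = N_h/N and N = 9300:
  stratum A: (700/9300)²·184.86²/88 = 2.20005
  stratum B: (4900/9300)²·346.93²/671 = 49.7952
  stratum C: (1800/9300)²·94.19²/99 = 3.35702
  stratum D: (1900/9300)²·154.45²/218 = 4.56731
V̂(ȳ_st) = 59.9196
SE(ȳ_st) = √59.9196 = 7.74077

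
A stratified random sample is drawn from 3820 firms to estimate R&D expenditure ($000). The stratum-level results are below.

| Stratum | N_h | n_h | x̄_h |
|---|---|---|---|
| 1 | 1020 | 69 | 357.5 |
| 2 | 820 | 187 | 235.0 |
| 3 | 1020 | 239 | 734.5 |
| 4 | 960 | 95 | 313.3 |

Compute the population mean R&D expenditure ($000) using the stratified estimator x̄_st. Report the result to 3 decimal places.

x̄_st ≈ 420.761

N = Σ N_h = 3820. Stratum weights W_h = N_h/N.
x̄_st = (1020·357.5 + 820·235.0 + 1020·734.5 + 960·313.3) / 3820 = 420.76126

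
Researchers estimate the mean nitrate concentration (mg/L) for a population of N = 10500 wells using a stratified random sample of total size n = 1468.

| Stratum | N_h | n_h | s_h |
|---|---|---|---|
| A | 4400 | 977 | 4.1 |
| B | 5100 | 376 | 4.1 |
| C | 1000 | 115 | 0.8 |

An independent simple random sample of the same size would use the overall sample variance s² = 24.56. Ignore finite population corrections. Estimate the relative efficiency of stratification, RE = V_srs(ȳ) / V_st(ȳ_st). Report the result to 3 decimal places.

V̂(ȳ_st) = Σ W_h² s_h²/n_h, with W_h = N_h/N and N = 10500:
  stratum A: (4400/10500)²·4.1²/977 = 0.00302134
  stratum B: (5100/10500)²·4.1²/376 = 0.0105473
  stratum C: (1000/10500)²·0.8²/115 = 5.04782e-05
V_st = 0.0136191
V_srs = s²/n = 24.56/1468 = 0.0167302
Relative efficiency = V_srs / V_st = 0.0167302/0.0136191 = 1.2284

RE ≈ 1.228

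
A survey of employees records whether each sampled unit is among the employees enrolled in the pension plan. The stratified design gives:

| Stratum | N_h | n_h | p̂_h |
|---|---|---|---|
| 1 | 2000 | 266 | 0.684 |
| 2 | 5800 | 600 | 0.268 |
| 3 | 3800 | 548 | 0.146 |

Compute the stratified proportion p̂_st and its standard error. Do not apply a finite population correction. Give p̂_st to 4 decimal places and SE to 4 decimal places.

N = 11600; stratum weights W_h = N_h/N.
p̂_st = Σ W_h p̂_h = (2000·0.684 + 5800·0.268 + 3800·0.146)/11600 = 0.29976
V̂(p̂_st) = Σ W_h² p̂_h(1−p̂_h)/(n_h−1):
  stratum 1: (2000/11600)²·0.684·0.316/265 = 2.42461e-05
  stratum 2: (5800/11600)²·0.268·0.732/599 = 8.18765e-05
  stratum 3: (3800/11600)²·0.146·0.854/547 = 2.4461e-05
V̂(p̂_st) = 0.000130584; SE = √V̂ = 0.0114273

p̂_st ≈ 0.2998, SE ≈ 0.0114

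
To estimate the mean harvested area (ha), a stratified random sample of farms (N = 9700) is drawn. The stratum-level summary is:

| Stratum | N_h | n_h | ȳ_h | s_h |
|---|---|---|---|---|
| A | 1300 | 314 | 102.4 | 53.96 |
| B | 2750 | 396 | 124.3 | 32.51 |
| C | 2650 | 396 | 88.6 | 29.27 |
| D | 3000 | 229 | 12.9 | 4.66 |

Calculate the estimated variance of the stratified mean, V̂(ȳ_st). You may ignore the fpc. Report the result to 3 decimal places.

V̂(ȳ_st) = Σ W_h² s_h²/n_h, with W_h = N_h/N and N = 9700:
  stratum A: (1300/9700)²·53.96²/314 = 0.166555
  stratum B: (2750/9700)²·32.51²/396 = 0.214516
  stratum C: (2650/9700)²·29.27²/396 = 0.161472
  stratum D: (3000/9700)²·4.66²/229 = 0.00907059
V̂(ȳ_st) = 0.551614

V̂(ȳ_st) ≈ 0.552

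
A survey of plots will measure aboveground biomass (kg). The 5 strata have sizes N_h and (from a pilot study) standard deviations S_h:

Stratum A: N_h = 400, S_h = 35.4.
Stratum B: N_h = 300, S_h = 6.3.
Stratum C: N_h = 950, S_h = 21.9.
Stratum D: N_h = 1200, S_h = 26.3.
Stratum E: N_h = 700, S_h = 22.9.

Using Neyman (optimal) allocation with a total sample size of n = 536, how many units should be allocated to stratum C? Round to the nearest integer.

132

Neyman allocation: n_h = n · N_h S_h / Σ N_i S_i, with n = 536.
  stratum A: N_h·S_h = 400·35.4 = 14160.00
  stratum B: N_h·S_h = 300·6.3 = 1890.00
  stratum C: N_h·S_h = 950·21.9 = 20805.00
  stratum D: N_h·S_h = 1200·26.3 = 31560.00
  stratum E: N_h·S_h = 700·22.9 = 16030.00
Σ N_h S_h = 84445.00
n for stratum C = 536·20805.00/84445.00 = 132.056 → 132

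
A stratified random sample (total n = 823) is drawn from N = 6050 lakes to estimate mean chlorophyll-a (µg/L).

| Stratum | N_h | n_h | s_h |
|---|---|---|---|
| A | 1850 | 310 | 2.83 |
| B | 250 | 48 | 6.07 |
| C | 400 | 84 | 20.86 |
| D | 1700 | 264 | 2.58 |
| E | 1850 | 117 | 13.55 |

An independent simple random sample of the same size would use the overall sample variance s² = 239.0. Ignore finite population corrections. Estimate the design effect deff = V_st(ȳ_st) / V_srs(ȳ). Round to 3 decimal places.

V̂(ȳ_st) = Σ W_h² s_h²/n_h, with W_h = N_h/N and N = 6050:
  stratum A: (1850/6050)²·2.83²/310 = 0.0024157
  stratum B: (250/6050)²·6.07²/48 = 0.00131071
  stratum C: (400/6050)²·20.86²/84 = 0.0226443
  stratum D: (1700/6050)²·2.58²/264 = 0.00199078
  stratum E: (1850/6050)²·13.55²/117 = 0.146732
V_st = 0.175094
V_srs = s²/n = 239.0/823 = 0.290401
deff = V_st / V_srs = 0.175094/0.290401 = 0.6029

deff ≈ 0.603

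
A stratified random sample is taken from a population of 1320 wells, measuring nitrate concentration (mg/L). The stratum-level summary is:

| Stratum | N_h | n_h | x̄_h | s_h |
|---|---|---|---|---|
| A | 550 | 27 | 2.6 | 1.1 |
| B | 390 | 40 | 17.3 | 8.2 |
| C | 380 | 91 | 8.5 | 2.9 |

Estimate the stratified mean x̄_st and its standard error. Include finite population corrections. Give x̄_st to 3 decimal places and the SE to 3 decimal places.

x̄_st ≈ 8.642, SE ≈ 0.381

x̄_st = Σ W_h x̄_h = (550·2.6 + 390·17.3 + 380·8.5)/1320 = 8.64167
V̂(x̄_st) = Σ W_h² (1 − n_h/N_h) s_h²/n_h, with W_h = N_h/N and N = 1320:
  stratum A: (550/1320)²·(1 − 27/550)·1.1²/27 = 0.00739841
  stratum B: (390/1320)²·(1 − 40/390)·8.2²/40 = 0.13169
  stratum C: (380/1320)²·(1 − 91/380)·2.9²/91 = 0.0058249
V̂(x̄_st) = 0.144913
SE(x̄_st) = √0.144913 = 0.380675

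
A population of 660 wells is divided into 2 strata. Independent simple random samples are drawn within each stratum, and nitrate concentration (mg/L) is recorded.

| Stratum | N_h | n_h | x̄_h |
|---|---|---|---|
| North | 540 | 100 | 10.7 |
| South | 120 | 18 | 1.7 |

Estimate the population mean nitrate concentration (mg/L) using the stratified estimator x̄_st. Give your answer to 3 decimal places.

x̄_st ≈ 9.064

N = Σ N_h = 660. Stratum weights W_h = N_h/N.
x̄_st = (540·10.7 + 120·1.7) / 660 = 9.06364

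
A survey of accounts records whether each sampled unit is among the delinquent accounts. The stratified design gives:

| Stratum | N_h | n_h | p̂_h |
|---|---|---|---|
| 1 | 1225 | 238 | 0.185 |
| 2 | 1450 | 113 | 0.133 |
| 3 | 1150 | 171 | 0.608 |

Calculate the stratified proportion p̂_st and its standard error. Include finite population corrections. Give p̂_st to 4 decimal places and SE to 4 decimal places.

N = 3825; stratum weights W_h = N_h/N.
p̂_st = Σ W_h p̂_h = (1225·0.185 + 1450·0.133 + 1150·0.608)/3825 = 0.29246
V̂(p̂_st) = Σ W_h² (1 − n_h/N_h) p̂_h(1−p̂_h)/(n_h−1):
  stratum 1: (1225/3825)²·(1 − 238/1225)·0.185·0.815/237 = 5.2574e-05
  stratum 2: (1450/3825)²·(1 − 113/1450)·0.133·0.867/112 = 0.000136424
  stratum 3: (1150/3825)²·(1 − 171/1150)·0.608·0.392/170 = 0.000107884
V̂(p̂_st) = 0.000296882; SE = √V̂ = 0.0172303

p̂_st ≈ 0.2925, SE ≈ 0.0172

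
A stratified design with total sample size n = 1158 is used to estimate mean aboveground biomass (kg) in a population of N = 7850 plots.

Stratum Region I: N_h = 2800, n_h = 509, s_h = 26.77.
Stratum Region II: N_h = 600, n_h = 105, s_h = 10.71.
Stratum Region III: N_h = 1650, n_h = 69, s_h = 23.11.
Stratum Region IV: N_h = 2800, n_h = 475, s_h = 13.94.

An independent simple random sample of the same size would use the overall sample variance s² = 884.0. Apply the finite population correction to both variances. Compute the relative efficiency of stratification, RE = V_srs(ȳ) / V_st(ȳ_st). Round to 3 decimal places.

V̂(ȳ_st) = Σ W_h² (1 − n_h/N_h) s_h²/n_h, with W_h = N_h/N and N = 7850:
  stratum Region I: (2800/7850)²·(1 − 509/2800)·26.77²/509 = 0.146562
  stratum Region II: (600/7850)²·(1 − 105/600)·10.71²/105 = 0.0052651
  stratum Region III: (1650/7850)²·(1 − 69/1650)·23.11²/69 = 0.327663
  stratum Region IV: (2800/7850)²·(1 − 475/2800)·13.94²/475 = 0.0432189
V_st = 0.522709
V_srs = (1 − 1158/7850)·884.0/1158 = 0.650774
Relative efficiency = V_srs / V_st = 0.650774/0.522709 = 1.2450

RE ≈ 1.245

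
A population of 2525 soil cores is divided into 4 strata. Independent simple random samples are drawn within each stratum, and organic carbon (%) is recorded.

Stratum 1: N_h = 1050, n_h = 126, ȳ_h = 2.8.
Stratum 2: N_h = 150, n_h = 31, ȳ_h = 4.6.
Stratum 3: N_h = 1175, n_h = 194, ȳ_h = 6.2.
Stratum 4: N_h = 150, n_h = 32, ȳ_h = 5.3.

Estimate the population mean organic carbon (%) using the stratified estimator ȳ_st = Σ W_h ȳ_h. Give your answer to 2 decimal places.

N = Σ N_h = 2525. Stratum weights W_h = N_h/N.
ȳ_st = (1050·2.8 + 150·4.6 + 1175·6.2 + 150·5.3) / 2525 = 4.6376

ȳ_st ≈ 4.64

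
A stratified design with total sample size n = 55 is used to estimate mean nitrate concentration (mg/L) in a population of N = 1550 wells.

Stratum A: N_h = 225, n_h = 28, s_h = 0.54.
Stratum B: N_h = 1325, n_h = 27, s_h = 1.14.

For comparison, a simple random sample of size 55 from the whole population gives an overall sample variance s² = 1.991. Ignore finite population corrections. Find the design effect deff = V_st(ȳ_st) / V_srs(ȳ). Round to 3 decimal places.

V̂(ȳ_st) = Σ W_h² s_h²/n_h, with W_h = N_h/N and N = 1550:
  stratum A: (225/1550)²·0.54²/28 = 0.000219448
  stratum B: (1325/1550)²·1.14²/27 = 0.0351734
V_st = 0.0353928
V_srs = s²/n = 1.991/55 = 0.0362
deff = V_st / V_srs = 0.0353928/0.0362 = 0.9777

deff ≈ 0.978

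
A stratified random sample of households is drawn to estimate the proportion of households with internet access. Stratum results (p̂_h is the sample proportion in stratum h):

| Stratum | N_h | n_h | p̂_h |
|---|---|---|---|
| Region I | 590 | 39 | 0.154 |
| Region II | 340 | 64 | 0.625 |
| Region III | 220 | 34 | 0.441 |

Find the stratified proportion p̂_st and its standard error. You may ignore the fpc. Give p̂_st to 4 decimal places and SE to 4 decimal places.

p̂_st ≈ 0.3482, SE ≈ 0.0387

N = 1150; stratum weights W_h = N_h/N.
p̂_st = Σ W_h p̂_h = (590·0.154 + 340·0.625 + 220·0.441)/1150 = 0.34816
V̂(p̂_st) = Σ W_h² p̂_h(1−p̂_h)/(n_h−1):
  stratum Region I: (590/1150)²·0.154·0.846/38 = 0.000902435
  stratum Region II: (340/1150)²·0.625·0.375/63 = 0.000325187
  stratum Region III: (220/1150)²·0.441·0.559/33 = 0.000273392
V̂(p̂_st) = 0.00150101; SE = √V̂ = 0.0387429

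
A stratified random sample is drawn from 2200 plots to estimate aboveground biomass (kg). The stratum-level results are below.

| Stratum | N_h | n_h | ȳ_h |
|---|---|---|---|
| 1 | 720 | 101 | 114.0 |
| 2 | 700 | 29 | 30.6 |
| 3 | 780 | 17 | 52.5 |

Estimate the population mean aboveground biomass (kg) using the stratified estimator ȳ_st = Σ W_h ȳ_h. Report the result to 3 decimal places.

ȳ_st ≈ 65.659

N = Σ N_h = 2200. Stratum weights W_h = N_h/N.
ȳ_st = (720·114.0 + 700·30.6 + 780·52.5) / 2200 = 65.65909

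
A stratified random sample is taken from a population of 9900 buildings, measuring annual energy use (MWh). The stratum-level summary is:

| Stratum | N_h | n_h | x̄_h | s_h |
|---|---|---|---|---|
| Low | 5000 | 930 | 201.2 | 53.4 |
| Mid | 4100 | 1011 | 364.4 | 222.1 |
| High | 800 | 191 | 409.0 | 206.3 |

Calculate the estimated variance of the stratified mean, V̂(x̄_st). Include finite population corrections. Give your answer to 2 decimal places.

V̂(x̄_st) ≈ 8.05

V̂(x̄_st) = Σ W_h² (1 − n_h/N_h) s_h²/n_h, with W_h = N_h/N and N = 9900:
  stratum Low: (5000/9900)²·(1 − 930/5000)·53.4²/930 = 0.63664
  stratum Mid: (4100/9900)²·(1 − 1011/4100)·222.1²/1011 = 6.30489
  stratum High: (800/9900)²·(1 − 191/800)·206.3²/191 = 1.10765
V̂(x̄_st) = 8.04918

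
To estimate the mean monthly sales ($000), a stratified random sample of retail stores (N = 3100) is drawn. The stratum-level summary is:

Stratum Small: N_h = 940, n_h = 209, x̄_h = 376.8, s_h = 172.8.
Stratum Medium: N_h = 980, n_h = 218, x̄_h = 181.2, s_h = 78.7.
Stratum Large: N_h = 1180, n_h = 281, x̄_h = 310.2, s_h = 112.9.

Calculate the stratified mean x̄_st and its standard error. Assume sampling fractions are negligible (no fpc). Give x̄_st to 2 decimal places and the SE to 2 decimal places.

x̄_st ≈ 289.61, SE ≈ 4.75

x̄_st = Σ W_h x̄_h = (940·376.8 + 980·181.2 + 1180·310.2)/3100 = 289.61419
V̂(x̄_st) = Σ W_h² s_h²/n_h, with W_h = N_h/N and N = 3100:
  stratum Small: (940/3100)²·172.8²/209 = 13.1363
  stratum Medium: (980/3100)²·78.7²/218 = 2.83937
  stratum Large: (1180/3100)²·112.9²/281 = 6.57237
V̂(x̄_st) = 22.5481
SE(x̄_st) = √22.5481 = 4.74848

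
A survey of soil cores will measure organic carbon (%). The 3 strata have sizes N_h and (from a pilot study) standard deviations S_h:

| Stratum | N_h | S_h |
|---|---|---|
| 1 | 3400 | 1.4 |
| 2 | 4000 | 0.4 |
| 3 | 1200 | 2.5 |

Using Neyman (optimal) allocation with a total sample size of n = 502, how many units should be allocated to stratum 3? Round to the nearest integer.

Neyman allocation: n_h = n · N_h S_h / Σ N_i S_i, with n = 502.
  stratum 1: N_h·S_h = 3400·1.4 = 4760.00
  stratum 2: N_h·S_h = 4000·0.4 = 1600.00
  stratum 3: N_h·S_h = 1200·2.5 = 3000.00
Σ N_h S_h = 9360.00
n for stratum 3 = 502·3000.00/9360.00 = 160.897 → 161

161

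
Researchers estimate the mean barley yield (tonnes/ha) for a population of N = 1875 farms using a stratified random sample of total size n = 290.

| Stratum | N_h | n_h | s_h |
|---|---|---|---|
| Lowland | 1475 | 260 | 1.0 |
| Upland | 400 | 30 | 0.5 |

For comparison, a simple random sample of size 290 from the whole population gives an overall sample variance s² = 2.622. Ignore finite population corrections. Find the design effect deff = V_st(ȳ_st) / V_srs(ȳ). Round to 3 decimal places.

deff ≈ 0.305

V̂(ȳ_st) = Σ W_h² s_h²/n_h, with W_h = N_h/N and N = 1875:
  stratum Lowland: (1475/1875)²·1.0²/260 = 0.00238017
  stratum Upland: (400/1875)²·0.5²/30 = 0.000379259
V_st = 0.00275943
V_srs = s²/n = 2.622/290 = 0.00904138
deff = V_st / V_srs = 0.00275943/0.00904138 = 0.3052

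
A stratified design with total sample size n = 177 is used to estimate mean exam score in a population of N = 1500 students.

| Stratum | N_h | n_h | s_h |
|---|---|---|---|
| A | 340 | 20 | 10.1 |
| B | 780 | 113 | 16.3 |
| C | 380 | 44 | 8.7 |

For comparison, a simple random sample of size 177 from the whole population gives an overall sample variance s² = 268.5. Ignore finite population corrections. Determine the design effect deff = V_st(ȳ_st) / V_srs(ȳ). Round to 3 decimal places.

V̂(ȳ_st) = Σ W_h² s_h²/n_h, with W_h = N_h/N and N = 1500:
  stratum A: (340/1500)²·10.1²/20 = 0.262052
  stratum B: (780/1500)²·16.3²/113 = 0.635775
  stratum C: (380/1500)²·8.7²/44 = 0.1104
V_st = 1.00823
V_srs = s²/n = 268.5/177 = 1.51695
deff = V_st / V_srs = 1.00823/1.51695 = 0.6646

deff ≈ 0.665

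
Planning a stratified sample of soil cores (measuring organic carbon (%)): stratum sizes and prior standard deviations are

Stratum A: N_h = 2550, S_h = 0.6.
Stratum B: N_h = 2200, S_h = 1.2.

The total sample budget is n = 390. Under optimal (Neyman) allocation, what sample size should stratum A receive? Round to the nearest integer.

Neyman allocation: n_h = n · N_h S_h / Σ N_i S_i, with n = 390.
  stratum A: N_h·S_h = 2550·0.6 = 1530.00
  stratum B: N_h·S_h = 2200·1.2 = 2640.00
Σ N_h S_h = 4170.00
n for stratum A = 390·1530.00/4170.00 = 143.094 → 143

143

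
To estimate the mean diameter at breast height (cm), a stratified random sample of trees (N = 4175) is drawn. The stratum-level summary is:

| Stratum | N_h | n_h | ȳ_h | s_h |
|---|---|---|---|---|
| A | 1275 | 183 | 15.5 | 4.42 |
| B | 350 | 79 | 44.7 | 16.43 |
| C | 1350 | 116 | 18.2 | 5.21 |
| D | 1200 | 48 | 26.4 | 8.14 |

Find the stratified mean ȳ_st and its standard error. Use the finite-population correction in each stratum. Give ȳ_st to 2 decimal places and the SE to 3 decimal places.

ȳ_st ≈ 21.95, SE ≈ 0.399

ȳ_st = Σ W_h ȳ_h = (1275·15.5 + 350·44.7 + 1350·18.2 + 1200·26.4)/4175 = 21.95389
V̂(ȳ_st) = Σ W_h² (1 − n_h/N_h) s_h²/n_h, with W_h = N_h/N and N = 4175:
  stratum A: (1275/4175)²·(1 − 183/1275)·4.42²/183 = 0.00852733
  stratum B: (350/4175)²·(1 − 79/350)·16.43²/79 = 0.018594
  stratum C: (1350/4175)²·(1 − 116/1350)·5.21²/116 = 0.0223642
  stratum D: (1200/4175)²·(1 − 48/1200)·8.14²/48 = 0.109478
V̂(ȳ_st) = 0.158964
SE(ȳ_st) = √0.158964 = 0.398703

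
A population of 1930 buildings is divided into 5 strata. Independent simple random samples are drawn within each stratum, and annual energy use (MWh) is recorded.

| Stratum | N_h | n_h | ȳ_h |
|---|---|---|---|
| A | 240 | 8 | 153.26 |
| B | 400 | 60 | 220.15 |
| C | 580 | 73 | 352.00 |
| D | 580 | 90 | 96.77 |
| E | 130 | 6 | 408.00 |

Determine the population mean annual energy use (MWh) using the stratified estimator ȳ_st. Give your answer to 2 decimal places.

ȳ_st ≈ 227.03

N = Σ N_h = 1930. Stratum weights W_h = N_h/N.
ȳ_st = (240·153.26 + 400·220.15 + 580·352.00 + 580·96.77 + 130·408.00) / 1930 = 227.0306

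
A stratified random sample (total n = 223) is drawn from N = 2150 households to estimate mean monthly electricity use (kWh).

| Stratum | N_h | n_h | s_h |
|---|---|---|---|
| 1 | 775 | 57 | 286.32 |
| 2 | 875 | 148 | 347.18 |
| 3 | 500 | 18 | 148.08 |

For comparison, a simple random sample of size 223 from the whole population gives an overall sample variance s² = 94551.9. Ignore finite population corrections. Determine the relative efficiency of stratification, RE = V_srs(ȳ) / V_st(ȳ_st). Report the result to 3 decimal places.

RE ≈ 1.094

V̂(ȳ_st) = Σ W_h² s_h²/n_h, with W_h = N_h/N and N = 2150:
  stratum 1: (775/2150)²·286.32²/57 = 186.877
  stratum 2: (875/2150)²·347.18²/148 = 134.892
  stratum 3: (500/2150)²·148.08²/18 = 65.8845
V_st = 387.653
V_srs = s²/n = 94551.9/223 = 424
Relative efficiency = V_srs / V_st = 424/387.653 = 1.0938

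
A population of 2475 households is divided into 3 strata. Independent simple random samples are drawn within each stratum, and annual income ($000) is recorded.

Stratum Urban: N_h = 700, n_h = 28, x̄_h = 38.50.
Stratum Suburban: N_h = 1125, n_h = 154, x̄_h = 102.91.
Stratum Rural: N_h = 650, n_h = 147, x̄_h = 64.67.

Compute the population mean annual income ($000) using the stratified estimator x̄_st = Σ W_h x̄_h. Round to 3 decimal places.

N = Σ N_h = 2475. Stratum weights W_h = N_h/N.
x̄_st = (700·38.50 + 1125·102.91 + 650·64.67) / 2475 = 74.65020

x̄_st ≈ 74.650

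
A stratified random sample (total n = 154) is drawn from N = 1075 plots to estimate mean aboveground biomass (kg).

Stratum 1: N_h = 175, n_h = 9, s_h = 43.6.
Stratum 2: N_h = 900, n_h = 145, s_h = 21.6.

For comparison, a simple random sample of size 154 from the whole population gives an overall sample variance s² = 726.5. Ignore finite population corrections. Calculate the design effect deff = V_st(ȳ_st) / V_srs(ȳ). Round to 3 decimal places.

deff ≈ 1.665

V̂(ȳ_st) = Σ W_h² s_h²/n_h, with W_h = N_h/N and N = 1075:
  stratum 1: (175/1075)²·43.6²/9 = 5.59744
  stratum 2: (900/1075)²·21.6²/145 = 2.25532
V_st = 7.85276
V_srs = s²/n = 726.5/154 = 4.71753
deff = V_st / V_srs = 7.85276/4.71753 = 1.6646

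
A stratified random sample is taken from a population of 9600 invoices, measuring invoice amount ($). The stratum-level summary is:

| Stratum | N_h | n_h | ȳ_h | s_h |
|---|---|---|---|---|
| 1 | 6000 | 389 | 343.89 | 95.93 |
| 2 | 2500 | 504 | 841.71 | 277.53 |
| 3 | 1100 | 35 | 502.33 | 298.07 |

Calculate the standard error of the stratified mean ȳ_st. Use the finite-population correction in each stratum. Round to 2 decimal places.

V̂(ȳ_st) = Σ W_h² (1 − n_h/N_h) s_h²/n_h, with W_h = N_h/N and N = 9600:
  stratum 1: (6000/9600)²·(1 − 389/6000)·95.93²/389 = 8.64188
  stratum 2: (2500/9600)²·(1 − 504/2500)·277.53²/504 = 8.27461
  stratum 3: (1100/9600)²·(1 − 35/1100)·298.07²/35 = 32.2677
V̂(ȳ_st) = 49.1842
SE(ȳ_st) = √49.1842 = 7.01315

SE(ȳ_st) ≈ 7.01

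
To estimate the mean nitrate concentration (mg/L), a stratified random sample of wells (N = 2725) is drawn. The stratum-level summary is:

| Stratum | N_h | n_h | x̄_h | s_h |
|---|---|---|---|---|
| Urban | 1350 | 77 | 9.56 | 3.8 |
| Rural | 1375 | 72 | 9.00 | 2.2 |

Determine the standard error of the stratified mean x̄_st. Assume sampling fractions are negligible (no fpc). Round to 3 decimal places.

V̂(x̄_st) = Σ W_h² s_h²/n_h, with W_h = N_h/N and N = 2725:
  stratum Urban: (1350/2725)²·3.8²/77 = 0.0460268
  stratum Rural: (1375/2725)²·2.2²/72 = 0.0171153
V̂(x̄_st) = 0.0631422
SE(x̄_st) = √0.0631422 = 0.251281

SE(x̄_st) ≈ 0.251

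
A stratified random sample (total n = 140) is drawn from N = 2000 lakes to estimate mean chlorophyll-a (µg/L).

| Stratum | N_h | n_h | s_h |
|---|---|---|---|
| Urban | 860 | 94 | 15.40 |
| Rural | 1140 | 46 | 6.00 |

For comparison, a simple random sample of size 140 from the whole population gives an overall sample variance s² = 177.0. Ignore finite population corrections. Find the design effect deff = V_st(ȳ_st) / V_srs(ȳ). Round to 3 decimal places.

deff ≈ 0.570

V̂(ȳ_st) = Σ W_h² s_h²/n_h, with W_h = N_h/N and N = 2000:
  stratum Urban: (860/2000)²·15.40²/94 = 0.466499
  stratum Rural: (1140/2000)²·6.00²/46 = 0.25427
V_st = 0.720768
V_srs = s²/n = 177.0/140 = 1.26429
deff = V_st / V_srs = 0.720768/1.26429 = 0.5701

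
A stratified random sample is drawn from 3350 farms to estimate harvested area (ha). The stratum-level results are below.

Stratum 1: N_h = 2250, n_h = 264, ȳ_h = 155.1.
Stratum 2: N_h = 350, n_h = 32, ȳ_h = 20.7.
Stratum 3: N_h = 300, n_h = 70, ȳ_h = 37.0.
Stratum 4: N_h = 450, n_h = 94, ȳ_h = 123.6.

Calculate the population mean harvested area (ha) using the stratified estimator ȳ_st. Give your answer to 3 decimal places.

N = Σ N_h = 3350. Stratum weights W_h = N_h/N.
ȳ_st = (2250·155.1 + 350·20.7 + 300·37.0 + 450·123.6) / 3350 = 126.25075

ȳ_st ≈ 126.251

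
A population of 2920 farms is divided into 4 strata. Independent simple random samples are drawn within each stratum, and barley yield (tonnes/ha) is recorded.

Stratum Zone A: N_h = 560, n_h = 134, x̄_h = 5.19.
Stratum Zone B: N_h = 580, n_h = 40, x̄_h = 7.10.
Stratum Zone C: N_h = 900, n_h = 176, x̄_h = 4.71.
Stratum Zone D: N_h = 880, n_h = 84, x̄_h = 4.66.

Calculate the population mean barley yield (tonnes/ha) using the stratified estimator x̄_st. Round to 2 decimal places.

x̄_st ≈ 5.26

N = Σ N_h = 2920. Stratum weights W_h = N_h/N.
x̄_st = (560·5.19 + 580·7.10 + 900·4.71 + 880·4.66) / 2920 = 5.2617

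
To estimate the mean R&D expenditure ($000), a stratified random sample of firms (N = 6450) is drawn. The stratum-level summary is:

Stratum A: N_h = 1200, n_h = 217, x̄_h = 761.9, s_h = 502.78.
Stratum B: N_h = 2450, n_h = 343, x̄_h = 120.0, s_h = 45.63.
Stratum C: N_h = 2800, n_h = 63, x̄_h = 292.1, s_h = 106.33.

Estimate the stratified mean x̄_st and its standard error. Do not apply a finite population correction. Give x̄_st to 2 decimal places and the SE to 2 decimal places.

x̄_st ≈ 314.13, SE ≈ 8.66

x̄_st = Σ W_h x̄_h = (1200·761.9 + 2450·120.0 + 2800·292.1)/6450 = 314.13333
V̂(x̄_st) = Σ W_h² s_h²/n_h, with W_h = N_h/N and N = 6450:
  stratum A: (1200/6450)²·502.78²/217 = 40.3217
  stratum B: (2450/6450)²·45.63²/343 = 0.875829
  stratum C: (2800/6450)²·106.33²/63 = 33.8195
V̂(x̄_st) = 75.0171
SE(x̄_st) = √75.0171 = 8.66124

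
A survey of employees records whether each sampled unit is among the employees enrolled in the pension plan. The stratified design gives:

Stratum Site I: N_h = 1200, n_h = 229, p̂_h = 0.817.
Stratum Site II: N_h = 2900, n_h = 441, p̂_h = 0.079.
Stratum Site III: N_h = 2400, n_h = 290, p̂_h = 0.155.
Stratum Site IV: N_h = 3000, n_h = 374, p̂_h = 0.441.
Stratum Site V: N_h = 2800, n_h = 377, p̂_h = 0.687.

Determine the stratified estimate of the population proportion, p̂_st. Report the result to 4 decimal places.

N = 12300; stratum weights W_h = N_h/N.
p̂_st = Σ W_h p̂_h = (1200·0.817 + 2900·0.079 + 2400·0.155 + 3000·0.441 + 2800·0.687)/12300 = 0.39253

p̂_st ≈ 0.3925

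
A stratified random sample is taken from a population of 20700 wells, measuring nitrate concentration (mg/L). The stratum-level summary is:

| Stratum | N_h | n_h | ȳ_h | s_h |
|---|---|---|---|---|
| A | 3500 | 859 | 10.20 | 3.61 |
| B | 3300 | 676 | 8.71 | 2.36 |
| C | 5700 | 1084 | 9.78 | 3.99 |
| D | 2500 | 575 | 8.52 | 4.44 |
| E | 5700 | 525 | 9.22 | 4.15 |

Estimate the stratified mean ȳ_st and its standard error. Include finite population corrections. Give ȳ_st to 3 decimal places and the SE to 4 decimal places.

ȳ_st ≈ 9.374, SE ≈ 0.0636

ȳ_st = Σ W_h ȳ_h = (3500·10.20 + 3300·8.71 + 5700·9.78 + 2500·8.52 + 5700·9.22)/20700 = 9.37406
V̂(ȳ_st) = Σ W_h² (1 − n_h/N_h) s_h²/n_h, with W_h = N_h/N and N = 20700:
  stratum A: (3500/20700)²·(1 − 859/3500)·3.61²/859 = 0.000327278
  stratum B: (3300/20700)²·(1 − 676/3300)·2.36²/676 = 0.0001665
  stratum C: (5700/20700)²·(1 − 1084/5700)·3.99²/1084 = 0.000901813
  stratum D: (2500/20700)²·(1 − 575/2500)·4.44²/575 = 0.00038506
  stratum E: (5700/20700)²·(1 − 525/5700)·4.15²/525 = 0.0022583
V̂(ȳ_st) = 0.00403895
SE(ȳ_st) = √0.00403895 = 0.0635527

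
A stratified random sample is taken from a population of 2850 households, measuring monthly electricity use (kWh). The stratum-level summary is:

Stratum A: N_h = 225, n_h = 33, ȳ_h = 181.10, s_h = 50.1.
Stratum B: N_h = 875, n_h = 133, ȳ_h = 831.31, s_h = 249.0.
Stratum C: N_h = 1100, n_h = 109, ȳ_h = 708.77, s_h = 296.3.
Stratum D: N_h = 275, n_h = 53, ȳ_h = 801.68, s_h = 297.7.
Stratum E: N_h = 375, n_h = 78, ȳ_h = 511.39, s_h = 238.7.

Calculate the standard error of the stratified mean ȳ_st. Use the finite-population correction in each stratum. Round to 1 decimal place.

SE(ȳ_st) ≈ 13.0

V̂(ȳ_st) = Σ W_h² (1 − n_h/N_h) s_h²/n_h, with W_h = N_h/N and N = 2850:
  stratum A: (225/2850)²·(1 − 33/225)·50.1²/33 = 0.404534
  stratum B: (875/2850)²·(1 − 133/875)·249.0²/133 = 37.2623
  stratum C: (1100/2850)²·(1 − 109/1100)·296.3²/109 = 108.097
  stratum D: (275/2850)²·(1 − 53/275)·297.7²/53 = 12.5683
  stratum E: (375/2850)²·(1 − 78/375)·238.7²/78 = 10.0163
V̂(ȳ_st) = 168.348
SE(ȳ_st) = √168.348 = 12.9749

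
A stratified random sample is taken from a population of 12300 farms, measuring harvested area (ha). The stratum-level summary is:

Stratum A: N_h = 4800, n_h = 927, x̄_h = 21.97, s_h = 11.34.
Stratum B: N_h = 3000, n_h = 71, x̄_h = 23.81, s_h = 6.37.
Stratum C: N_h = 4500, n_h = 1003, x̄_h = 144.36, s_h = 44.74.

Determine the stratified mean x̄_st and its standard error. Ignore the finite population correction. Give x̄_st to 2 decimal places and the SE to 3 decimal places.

x̄_st = Σ W_h x̄_h = (4800·21.97 + 3000·23.81 + 4500·144.36)/12300 = 67.19561
V̂(x̄_st) = Σ W_h² s_h²/n_h, with W_h = N_h/N and N = 12300:
  stratum A: (4800/12300)²·11.34²/927 = 0.0211261
  stratum B: (3000/12300)²·6.37²/71 = 0.033998
  stratum C: (4500/12300)²·44.74²/1003 = 0.26712
V̂(x̄_st) = 0.322244
SE(x̄_st) = √0.322244 = 0.567665

x̄_st ≈ 67.20, SE ≈ 0.568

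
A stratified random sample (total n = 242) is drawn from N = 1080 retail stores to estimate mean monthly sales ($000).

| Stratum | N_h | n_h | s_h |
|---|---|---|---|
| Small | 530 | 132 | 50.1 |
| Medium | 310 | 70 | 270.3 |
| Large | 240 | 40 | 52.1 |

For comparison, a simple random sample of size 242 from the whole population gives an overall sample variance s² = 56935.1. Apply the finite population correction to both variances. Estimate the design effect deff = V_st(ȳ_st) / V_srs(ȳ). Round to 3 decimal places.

deff ≈ 0.399

V̂(ȳ_st) = Σ W_h² (1 − n_h/N_h) s_h²/n_h, with W_h = N_h/N and N = 1080:
  stratum Small: (530/1080)²·(1 − 132/530)·50.1²/132 = 3.43885
  stratum Medium: (310/1080)²·(1 − 70/310)·270.3²/70 = 66.5763
  stratum Large: (240/1080)²·(1 − 40/240)·52.1²/40 = 2.7926
V_st = 72.8077
V_srs = (1 − 242/1080)·56935.1/242 = 182.551
deff = V_st / V_srs = 72.8077/182.551 = 0.3988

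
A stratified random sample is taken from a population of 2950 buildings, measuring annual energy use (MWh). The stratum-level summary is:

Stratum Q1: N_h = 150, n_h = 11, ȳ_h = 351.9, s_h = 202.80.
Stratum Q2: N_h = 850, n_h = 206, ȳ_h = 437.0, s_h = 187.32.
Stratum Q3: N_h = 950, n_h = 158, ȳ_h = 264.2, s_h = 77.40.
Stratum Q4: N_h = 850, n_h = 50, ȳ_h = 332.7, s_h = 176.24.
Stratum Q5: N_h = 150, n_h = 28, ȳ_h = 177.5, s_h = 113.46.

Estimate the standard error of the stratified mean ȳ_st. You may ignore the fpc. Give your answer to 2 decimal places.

SE(ȳ_st) ≈ 8.97

V̂(ȳ_st) = Σ W_h² s_h²/n_h, with W_h = N_h/N and N = 2950:
  stratum Q1: (150/2950)²·202.80²/11 = 9.66678
  stratum Q2: (850/2950)²·187.32²/206 = 14.1415
  stratum Q3: (950/2950)²·77.40²/158 = 3.93213
  stratum Q4: (850/2950)²·176.24²/50 = 51.5742
  stratum Q5: (150/2950)²·113.46²/28 = 1.18868
V̂(ȳ_st) = 80.5033
SE(ȳ_st) = √80.5033 = 8.97236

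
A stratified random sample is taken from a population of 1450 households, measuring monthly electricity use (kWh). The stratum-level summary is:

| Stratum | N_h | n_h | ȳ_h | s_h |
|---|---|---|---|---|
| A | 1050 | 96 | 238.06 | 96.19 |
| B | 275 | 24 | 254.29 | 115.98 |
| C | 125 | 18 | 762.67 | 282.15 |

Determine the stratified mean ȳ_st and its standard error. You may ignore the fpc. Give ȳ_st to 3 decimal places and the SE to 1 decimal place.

ȳ_st ≈ 286.363, SE ≈ 10.2

ȳ_st = Σ W_h ȳ_h = (1050·238.06 + 275·254.29 + 125·762.67)/1450 = 286.36310
V̂(ȳ_st) = Σ W_h² s_h²/n_h, with W_h = N_h/N and N = 1450:
  stratum A: (1050/1450)²·96.19²/96 = 50.5395
  stratum B: (275/1450)²·115.98²/24 = 20.1597
  stratum C: (125/1450)²·282.15²/18 = 32.8679
V̂(ȳ_st) = 103.567
SE(ȳ_st) = √103.567 = 10.1768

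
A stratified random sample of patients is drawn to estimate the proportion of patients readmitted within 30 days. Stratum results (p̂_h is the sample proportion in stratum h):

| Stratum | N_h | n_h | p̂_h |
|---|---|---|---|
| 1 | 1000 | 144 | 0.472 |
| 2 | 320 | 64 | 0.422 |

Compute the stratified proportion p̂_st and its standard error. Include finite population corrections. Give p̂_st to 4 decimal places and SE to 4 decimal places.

p̂_st ≈ 0.4599, SE ≈ 0.0322

N = 1320; stratum weights W_h = N_h/N.
p̂_st = Σ W_h p̂_h = (1000·0.472 + 320·0.422)/1320 = 0.45988
V̂(p̂_st) = Σ W_h² (1 − n_h/N_h) p̂_h(1−p̂_h)/(n_h−1):
  stratum 1: (1000/1320)²·(1 − 144/1000)·0.472·0.528/143 = 0.000856181
  stratum 2: (320/1320)²·(1 − 64/320)·0.422·0.578/63 = 0.00018203
V̂(p̂_st) = 0.00103821; SE = √V̂ = 0.0322213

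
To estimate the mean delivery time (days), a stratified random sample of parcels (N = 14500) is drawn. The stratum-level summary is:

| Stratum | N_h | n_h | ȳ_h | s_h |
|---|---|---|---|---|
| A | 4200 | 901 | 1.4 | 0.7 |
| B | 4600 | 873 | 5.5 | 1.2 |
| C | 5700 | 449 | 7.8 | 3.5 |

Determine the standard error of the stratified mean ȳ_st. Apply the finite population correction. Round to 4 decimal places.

SE(ȳ_st) ≈ 0.0637

V̂(ȳ_st) = Σ W_h² (1 − n_h/N_h) s_h²/n_h, with W_h = N_h/N and N = 14500:
  stratum A: (4200/14500)²·(1 − 901/4200)·0.7²/901 = 3.58399e-05
  stratum B: (4600/14500)²·(1 − 873/4600)·1.2²/873 = 0.000134502
  stratum C: (5700/14500)²·(1 − 449/5700)·3.5²/449 = 0.00388392
V̂(ȳ_st) = 0.00405427
SE(ȳ_st) = √0.00405427 = 0.0636731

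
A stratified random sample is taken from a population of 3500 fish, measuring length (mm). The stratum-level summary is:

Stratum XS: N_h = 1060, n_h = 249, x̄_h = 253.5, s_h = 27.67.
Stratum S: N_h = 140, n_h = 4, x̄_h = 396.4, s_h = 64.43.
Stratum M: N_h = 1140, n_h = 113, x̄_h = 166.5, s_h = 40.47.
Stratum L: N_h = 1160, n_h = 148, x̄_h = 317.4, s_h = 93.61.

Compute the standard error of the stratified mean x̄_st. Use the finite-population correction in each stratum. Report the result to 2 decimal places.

SE(x̄_st) ≈ 2.98

V̂(x̄_st) = Σ W_h² (1 − n_h/N_h) s_h²/n_h, with W_h = N_h/N and N = 3500:
  stratum XS: (1060/3500)²·(1 − 249/1060)·27.67²/249 = 0.215779
  stratum S: (140/3500)²·(1 − 4/140)·64.43²/4 = 1.61305
  stratum M: (1140/3500)²·(1 − 113/1140)·40.47²/113 = 1.38525
  stratum L: (1160/3500)²·(1 − 148/1160)·93.61²/148 = 5.67395
V̂(x̄_st) = 8.88802
SE(x̄_st) = √8.88802 = 2.98128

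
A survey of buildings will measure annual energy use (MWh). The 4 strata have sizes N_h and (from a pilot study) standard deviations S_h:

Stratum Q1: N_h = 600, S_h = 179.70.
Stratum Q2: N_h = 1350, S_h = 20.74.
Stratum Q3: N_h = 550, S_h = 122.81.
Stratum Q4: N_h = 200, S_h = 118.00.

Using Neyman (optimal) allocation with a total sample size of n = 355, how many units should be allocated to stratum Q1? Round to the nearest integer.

169

Neyman allocation: n_h = n · N_h S_h / Σ N_i S_i, with n = 355.
  stratum Q1: N_h·S_h = 600·179.70 = 107820.00
  stratum Q2: N_h·S_h = 1350·20.74 = 27999.00
  stratum Q3: N_h·S_h = 550·122.81 = 67545.50
  stratum Q4: N_h·S_h = 200·118.00 = 23600.00
Σ N_h S_h = 226964.50
n for stratum Q1 = 355·107820.00/226964.50 = 168.644 → 169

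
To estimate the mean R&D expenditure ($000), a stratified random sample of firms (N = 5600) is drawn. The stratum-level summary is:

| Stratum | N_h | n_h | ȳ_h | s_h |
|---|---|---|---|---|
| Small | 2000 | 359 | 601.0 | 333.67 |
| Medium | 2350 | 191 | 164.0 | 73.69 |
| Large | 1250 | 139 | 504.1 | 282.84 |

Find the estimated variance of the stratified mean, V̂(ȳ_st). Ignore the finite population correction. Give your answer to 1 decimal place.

V̂(ȳ_st) = Σ W_h² s_h²/n_h, with W_h = N_h/N and N = 5600:
  stratum Small: (2000/5600)²·333.67²/359 = 39.557
  stratum Medium: (2350/5600)²·73.69²/191 = 5.00661
  stratum Large: (1250/5600)²·282.84²/139 = 28.6755
V̂(ȳ_st) = 73.2391

V̂(ȳ_st) ≈ 73.2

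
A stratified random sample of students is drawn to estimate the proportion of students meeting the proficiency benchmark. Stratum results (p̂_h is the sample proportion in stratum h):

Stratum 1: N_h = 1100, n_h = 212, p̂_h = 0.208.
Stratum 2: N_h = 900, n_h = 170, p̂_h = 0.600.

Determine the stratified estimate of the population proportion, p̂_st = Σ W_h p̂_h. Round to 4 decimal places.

p̂_st ≈ 0.3844

N = 2000; stratum weights W_h = N_h/N.
p̂_st = Σ W_h p̂_h = (1100·0.208 + 900·0.600)/2000 = 0.38440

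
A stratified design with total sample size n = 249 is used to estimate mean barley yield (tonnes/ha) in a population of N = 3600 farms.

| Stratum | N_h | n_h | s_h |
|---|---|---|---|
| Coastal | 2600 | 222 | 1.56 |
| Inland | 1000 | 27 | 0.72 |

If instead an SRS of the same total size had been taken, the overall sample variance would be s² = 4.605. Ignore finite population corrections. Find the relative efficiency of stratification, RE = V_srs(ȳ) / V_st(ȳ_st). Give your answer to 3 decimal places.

V̂(ȳ_st) = Σ W_h² s_h²/n_h, with W_h = N_h/N and N = 3600:
  stratum Coastal: (2600/3600)²·1.56²/222 = 0.00571792
  stratum Inland: (1000/3600)²·0.72²/27 = 0.00148148
V_st = 0.0071994
V_srs = s²/n = 4.605/249 = 0.018494
Relative efficiency = V_srs / V_st = 0.018494/0.0071994 = 2.5688

RE ≈ 2.569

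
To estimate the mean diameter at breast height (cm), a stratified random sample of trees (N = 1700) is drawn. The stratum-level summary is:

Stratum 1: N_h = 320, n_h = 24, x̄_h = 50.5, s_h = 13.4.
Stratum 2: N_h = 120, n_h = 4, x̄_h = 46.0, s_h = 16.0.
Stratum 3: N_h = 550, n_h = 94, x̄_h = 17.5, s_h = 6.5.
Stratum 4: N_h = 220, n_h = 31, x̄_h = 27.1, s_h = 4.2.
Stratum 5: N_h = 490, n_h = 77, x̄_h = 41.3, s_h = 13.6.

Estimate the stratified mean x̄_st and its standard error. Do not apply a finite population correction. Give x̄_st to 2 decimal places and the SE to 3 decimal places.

x̄_st ≈ 33.83, SE ≈ 0.917

x̄_st = Σ W_h x̄_h = (320·50.5 + 120·46.0 + 550·17.5 + 220·27.1 + 490·41.3)/1700 = 33.82588
V̂(x̄_st) = Σ W_h² s_h²/n_h, with W_h = N_h/N and N = 1700:
  stratum 1: (320/1700)²·13.4²/24 = 0.265094
  stratum 2: (120/1700)²·16.0²/4 = 0.318893
  stratum 3: (550/1700)²·6.5²/94 = 0.0470464
  stratum 4: (220/1700)²·4.2²/31 = 0.00952981
  stratum 5: (490/1700)²·13.6²/77 = 0.199564
V̂(x̄_st) = 0.840127
SE(x̄_st) = √0.840127 = 0.916584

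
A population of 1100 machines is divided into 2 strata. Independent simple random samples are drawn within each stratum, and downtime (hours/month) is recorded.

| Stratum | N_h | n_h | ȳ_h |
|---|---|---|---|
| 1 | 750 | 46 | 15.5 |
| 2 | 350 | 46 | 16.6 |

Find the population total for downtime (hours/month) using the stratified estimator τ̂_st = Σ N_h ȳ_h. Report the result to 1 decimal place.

τ̂_st = Σ N_h ȳ_h = 750·15.5 + 350·16.6 = 17435.0

τ̂_st ≈ 17435.0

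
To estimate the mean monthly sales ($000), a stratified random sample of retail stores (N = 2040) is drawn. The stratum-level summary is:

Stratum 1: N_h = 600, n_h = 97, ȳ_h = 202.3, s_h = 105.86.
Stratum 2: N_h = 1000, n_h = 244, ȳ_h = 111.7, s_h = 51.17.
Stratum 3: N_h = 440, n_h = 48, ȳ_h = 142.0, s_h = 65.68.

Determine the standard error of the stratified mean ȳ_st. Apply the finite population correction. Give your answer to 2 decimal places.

SE(ȳ_st) ≈ 3.75

V̂(ȳ_st) = Σ W_h² (1 − n_h/N_h) s_h²/n_h, with W_h = N_h/N and N = 2040:
  stratum 1: (600/2040)²·(1 − 97/600)·105.86²/97 = 8.3782
  stratum 2: (1000/2040)²·(1 − 244/1000)·51.17²/244 = 1.94941
  stratum 3: (440/2040)²·(1 − 48/440)·65.68²/48 = 3.7248
V̂(ȳ_st) = 14.0524
SE(ȳ_st) = √14.0524 = 3.74866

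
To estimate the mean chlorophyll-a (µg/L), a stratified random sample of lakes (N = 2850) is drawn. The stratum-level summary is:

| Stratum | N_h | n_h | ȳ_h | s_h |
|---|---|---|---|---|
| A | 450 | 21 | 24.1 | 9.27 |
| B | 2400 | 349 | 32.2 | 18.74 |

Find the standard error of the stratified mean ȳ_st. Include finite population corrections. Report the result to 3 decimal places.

SE(ȳ_st) ≈ 0.841

V̂(ȳ_st) = Σ W_h² (1 − n_h/N_h) s_h²/n_h, with W_h = N_h/N and N = 2850:
  stratum A: (450/2850)²·(1 − 21/450)·9.27²/21 = 0.0972569
  stratum B: (2400/2850)²·(1 − 349/2400)·18.74²/349 = 0.609819
V̂(ȳ_st) = 0.707076
SE(ȳ_st) = √0.707076 = 0.840878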